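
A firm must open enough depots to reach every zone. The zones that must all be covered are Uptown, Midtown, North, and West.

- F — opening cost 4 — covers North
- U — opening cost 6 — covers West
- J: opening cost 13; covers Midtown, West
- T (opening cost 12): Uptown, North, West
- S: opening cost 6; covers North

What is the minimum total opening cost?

25

Choose J and T: together they cover Uptown, Midtown, North, West — every zone.
Total opening cost: 13 + 12 = 25.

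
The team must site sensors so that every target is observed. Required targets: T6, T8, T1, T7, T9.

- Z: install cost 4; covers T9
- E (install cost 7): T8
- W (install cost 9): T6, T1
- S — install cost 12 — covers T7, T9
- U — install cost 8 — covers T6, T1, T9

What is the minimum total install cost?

Choose E, S, and U: together they cover T6, T8, T1, T7, T9 — every target.
Total install cost: 7 + 12 + 8 = 27.
No cover costs less than 27.

27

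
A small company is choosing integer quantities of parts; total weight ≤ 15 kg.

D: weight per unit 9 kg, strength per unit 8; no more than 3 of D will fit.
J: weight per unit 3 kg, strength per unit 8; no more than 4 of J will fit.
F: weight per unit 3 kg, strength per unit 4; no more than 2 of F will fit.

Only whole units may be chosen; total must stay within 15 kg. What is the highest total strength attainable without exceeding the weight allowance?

4×J and 1×F: weight 15 ≤ 15, strength 4·8 + 1·4 = 36.
3×J and 2×F: weight 15 ≤ 15, strength 3·8 + 2·4 = 32.
Best is 36.

36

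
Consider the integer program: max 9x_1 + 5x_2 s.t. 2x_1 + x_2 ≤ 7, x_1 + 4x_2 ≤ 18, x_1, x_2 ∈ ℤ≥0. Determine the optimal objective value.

The continuous relaxation peaks at (1.43, 4.14) with value 33.57; rounding to a feasible lattice point costs some objective.
(x_1,x_2)=(2,3): 2·2+1·3=7≤7, 1·2+4·3=14≤18, objective 33.
(x_1,x_2)=(1,4): 2·1+1·4=6≤7, 1·1+4·4=17≤18, objective 29.
(x_1,x_2)=(2,2): 2·2+1·2=6≤7, 1·2+4·2=10≤18, objective 28.
The best lattice point is (2,3), giving 33.

33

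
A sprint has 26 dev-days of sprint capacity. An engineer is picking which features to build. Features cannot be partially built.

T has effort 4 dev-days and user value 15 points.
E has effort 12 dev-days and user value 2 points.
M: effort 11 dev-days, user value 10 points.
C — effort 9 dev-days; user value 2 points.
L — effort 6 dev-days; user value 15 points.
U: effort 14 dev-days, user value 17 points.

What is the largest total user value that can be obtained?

T + L + U: effort 4 + 6 + 14 = 24 ≤ 26, user value 15 + 15 + 17 = 47.
T + M + L: effort 4 + 11 + 6 = 21 ≤ 26, user value 15 + 10 + 15 = 40.
Best is T, L, and U with total user value 47.

47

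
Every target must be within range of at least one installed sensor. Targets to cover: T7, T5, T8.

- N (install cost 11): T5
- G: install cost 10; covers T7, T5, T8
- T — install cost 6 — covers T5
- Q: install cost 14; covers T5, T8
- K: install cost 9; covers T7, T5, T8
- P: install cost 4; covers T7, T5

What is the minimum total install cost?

9

The greedy cost-per-new-target heuristic would pick P and K for 13, but a cheaper cover exists.
K alone covers T7, T5, T8 — every target.
Total install cost: 9.
No cover costs less than 9.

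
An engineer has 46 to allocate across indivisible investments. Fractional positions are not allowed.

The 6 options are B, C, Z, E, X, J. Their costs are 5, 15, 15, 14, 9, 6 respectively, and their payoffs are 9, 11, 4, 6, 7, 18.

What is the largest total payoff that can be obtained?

Allowing fractional choices, the relaxed optimum would be about 49.7, but investments are indivisible.
B + C + Z + J: cost 5 + 15 + 15 + 6 = 41 ≤ 46, payoff 9 + 11 + 4 + 18 = 42.
B + C + E + J: cost 5 + 15 + 14 + 6 = 40 ≤ 46, payoff 9 + 11 + 6 + 18 = 44.
B + C + X + J: cost 5 + 15 + 9 + 6 = 35 ≤ 46, payoff 9 + 11 + 7 + 18 = 45.
Best is B, C, X, and J with total payoff 45.

45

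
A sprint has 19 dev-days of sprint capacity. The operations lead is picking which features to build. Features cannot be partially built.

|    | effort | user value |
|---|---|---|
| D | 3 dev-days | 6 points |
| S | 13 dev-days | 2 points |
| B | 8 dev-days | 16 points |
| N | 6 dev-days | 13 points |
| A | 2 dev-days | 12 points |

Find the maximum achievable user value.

47

Take D, B, N, and A: effort 3 + 8 + 6 + 2 = 19 ≤ 19, user value 6 + 16 + 13 + 12 = 47.
No other feasible combination does better.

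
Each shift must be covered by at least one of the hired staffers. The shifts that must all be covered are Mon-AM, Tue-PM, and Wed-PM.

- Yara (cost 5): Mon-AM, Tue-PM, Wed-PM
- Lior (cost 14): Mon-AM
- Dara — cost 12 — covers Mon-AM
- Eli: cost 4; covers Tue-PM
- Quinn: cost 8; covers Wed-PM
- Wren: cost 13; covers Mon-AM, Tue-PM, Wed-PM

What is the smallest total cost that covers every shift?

Yara alone covers Mon-AM, Tue-PM, Wed-PM — every shift.
Total cost: 5.

5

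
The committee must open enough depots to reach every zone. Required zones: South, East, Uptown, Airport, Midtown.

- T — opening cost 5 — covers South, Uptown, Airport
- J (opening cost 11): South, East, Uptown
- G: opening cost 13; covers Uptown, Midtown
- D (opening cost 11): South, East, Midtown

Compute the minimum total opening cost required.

16

This is an integer covering problem.
Choose T and D: together they cover South, East, Uptown, Airport, Midtown — every zone.
Total opening cost: 5 + 11 = 16.
No cover costs less than 16.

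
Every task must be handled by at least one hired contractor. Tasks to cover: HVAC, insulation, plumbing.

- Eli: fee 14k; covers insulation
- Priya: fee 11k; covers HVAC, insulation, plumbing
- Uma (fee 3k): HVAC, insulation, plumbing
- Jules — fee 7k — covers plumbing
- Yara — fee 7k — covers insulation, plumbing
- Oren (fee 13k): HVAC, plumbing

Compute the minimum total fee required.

3

Uma alone covers HVAC, insulation, plumbing — every task.
Total fee: 3.
No cover costs less than 3.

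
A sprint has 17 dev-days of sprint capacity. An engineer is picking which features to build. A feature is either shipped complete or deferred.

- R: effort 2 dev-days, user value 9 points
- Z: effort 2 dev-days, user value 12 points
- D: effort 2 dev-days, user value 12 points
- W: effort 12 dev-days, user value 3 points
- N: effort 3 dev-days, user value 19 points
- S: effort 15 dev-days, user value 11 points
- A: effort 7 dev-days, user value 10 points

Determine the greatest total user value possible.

R + Z + D + N: effort 2 + 2 + 2 + 3 = 9 ≤ 17, user value 9 + 12 + 12 + 19 = 52.
R + Z + D + N + A: effort 2 + 2 + 2 + 3 + 7 = 16 ≤ 17, user value 9 + 12 + 12 + 19 + 10 = 62.
Z + D + N + A: effort 2 + 2 + 3 + 7 = 14 ≤ 17, user value 12 + 12 + 19 + 10 = 53.
Best is R, Z, D, N, and A with total user value 62.

62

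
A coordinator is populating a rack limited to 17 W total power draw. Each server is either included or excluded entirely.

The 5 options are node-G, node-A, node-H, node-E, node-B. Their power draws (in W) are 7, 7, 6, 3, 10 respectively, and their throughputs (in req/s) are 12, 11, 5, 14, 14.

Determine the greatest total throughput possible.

node-G + node-H + node-E: power draw 7 + 6 + 3 = 16 ≤ 17, throughput 12 + 5 + 14 = 31.
node-G + node-A + node-E: power draw 7 + 7 + 3 = 17 ≤ 17, throughput 12 + 11 + 14 = 37.
Best is node-G, node-A, and node-E with total throughput 37.

37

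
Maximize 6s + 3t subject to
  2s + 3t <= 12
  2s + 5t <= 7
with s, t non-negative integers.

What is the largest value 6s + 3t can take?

18

Relaxing integrality, the LP optimum is 21.00 at (s,t) = (3.5, 0), which is not an integer point.
(s,t)=(3,0) is feasible, giving 18.
(s,t)=(2,0) is feasible, giving 12.
Maximum is 18 at (s,t)=(3,0).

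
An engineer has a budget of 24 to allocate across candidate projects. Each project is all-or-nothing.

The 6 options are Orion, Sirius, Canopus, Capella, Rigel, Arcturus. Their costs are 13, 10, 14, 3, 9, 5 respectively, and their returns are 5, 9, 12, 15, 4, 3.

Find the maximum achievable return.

30

Allowing fractional choices, the relaxed optimum would be about 33.4, but projects are indivisible.
Canopus + Capella + Arcturus: cost 14 + 3 + 5 = 22 ≤ 24, return 12 + 15 + 3 = 30.
Canopus + Capella: cost 14 + 3 = 17 ≤ 24, return 12 + 15 = 27.
Sirius + Capella + Rigel: cost 10 + 3 + 9 = 22 ≤ 24, return 9 + 15 + 4 = 28.
Best is Canopus, Capella, and Arcturus with total return 30.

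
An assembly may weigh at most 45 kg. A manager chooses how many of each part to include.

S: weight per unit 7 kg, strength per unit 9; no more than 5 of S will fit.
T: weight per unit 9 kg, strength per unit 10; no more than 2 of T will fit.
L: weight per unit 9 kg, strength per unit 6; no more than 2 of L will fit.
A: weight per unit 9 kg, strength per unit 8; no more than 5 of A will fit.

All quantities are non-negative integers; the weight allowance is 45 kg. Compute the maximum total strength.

This is a bounded integer knapsack.
S has the best ratio (9/7); taking only S gives at most 5×9 = 45 (stopped by the supply cap of 5).
Mixing does better — 5×S and 1×T: weight 44 ≤ 45, strength 5·9 + 1·10 = 55.

55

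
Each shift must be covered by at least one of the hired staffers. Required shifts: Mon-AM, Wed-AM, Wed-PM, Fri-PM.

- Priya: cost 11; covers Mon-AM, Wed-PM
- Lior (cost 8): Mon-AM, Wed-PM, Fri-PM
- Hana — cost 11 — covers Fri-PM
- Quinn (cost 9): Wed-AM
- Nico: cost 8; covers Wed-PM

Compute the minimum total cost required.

Choose Lior and Quinn: together they cover Mon-AM, Wed-AM, Wed-PM, Fri-PM — every shift.
Total cost: 8 + 9 = 17.
No cover costs less than 17.

17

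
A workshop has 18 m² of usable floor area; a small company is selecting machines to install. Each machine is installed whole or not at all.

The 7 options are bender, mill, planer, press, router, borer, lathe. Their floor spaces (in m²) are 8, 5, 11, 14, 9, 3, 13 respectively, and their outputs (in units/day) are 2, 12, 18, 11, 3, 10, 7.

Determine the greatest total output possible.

30

Take mill and planer: floor space 5 + 11 = 16 ≤ 18, output 12 + 18 = 30.
No other feasible combination does better.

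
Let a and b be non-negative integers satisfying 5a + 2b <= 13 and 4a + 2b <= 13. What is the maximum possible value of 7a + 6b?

The continuous relaxation peaks at (0, 6.5) with value 39.00; rounding to a feasible lattice point costs some objective.
(a,b)=(0,6): 5·0+2·6=12≤13, 4·0+2·6=12≤13, objective 36.
(a,b)=(0,5): 5·0+2·5=10≤13, 4·0+2·5=10≤13, objective 30.
Maximum is 36 at (a,b)=(0,6).

36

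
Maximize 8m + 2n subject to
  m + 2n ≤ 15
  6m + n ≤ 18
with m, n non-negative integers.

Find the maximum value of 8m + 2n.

The continuous relaxation peaks at (1.91, 6.55) with value 28.36; rounding to a feasible lattice point costs some objective.
(m,n)=(2,6) is feasible, giving 28.
(m,n)=(2,5) is feasible, giving 26.
(m,n)=(1,7) is feasible, giving 22.
The best lattice point is (2,6), giving 28.

28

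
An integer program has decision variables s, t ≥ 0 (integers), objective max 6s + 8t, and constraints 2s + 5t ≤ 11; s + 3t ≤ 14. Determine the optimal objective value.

(s,t)=(5,0) is feasible, giving 30.
(s,t)=(4,0) is feasible, giving 24.
Maximum is 30 at (s,t)=(5,0).

30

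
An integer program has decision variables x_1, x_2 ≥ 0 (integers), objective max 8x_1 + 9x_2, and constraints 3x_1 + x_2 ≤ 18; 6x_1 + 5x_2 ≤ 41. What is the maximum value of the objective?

72

Relaxing integrality, the LP optimum is 73.80 at (x_1,x_2) = (0, 8.2), which is not an integer point.
(x_1,x_2)=(0,8): 3·0+1·8=8≤18, 6·0+5·8=40≤41, objective 72.
(x_1,x_2)=(1,7): 3·1+1·7=10≤18, 6·1+5·7=41≤41, objective 71.
Maximum is 72 at (x_1,x_2)=(0,8).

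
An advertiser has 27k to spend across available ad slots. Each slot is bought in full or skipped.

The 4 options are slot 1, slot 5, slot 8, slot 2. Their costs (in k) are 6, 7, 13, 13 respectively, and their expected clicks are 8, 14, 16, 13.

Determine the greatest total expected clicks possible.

slot 1 + slot 5 + slot 8: cost 6 + 7 + 13 = 26 ≤ 27, expected clicks 8 + 14 + 16 = 38.
slot 5 + slot 8: cost 7 + 13 = 20 ≤ 27, expected clicks 14 + 16 = 30.
slot 1 + slot 5 + slot 2: cost 6 + 7 + 13 = 26 ≤ 27, expected clicks 8 + 14 + 13 = 35.
Best is slot 1, slot 5, and slot 8 with total expected clicks 38.

38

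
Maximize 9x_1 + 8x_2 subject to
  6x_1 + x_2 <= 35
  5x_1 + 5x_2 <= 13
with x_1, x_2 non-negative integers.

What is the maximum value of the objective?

Relaxing integrality, the LP optimum is 23.40 at (x_1,x_2) = (2.6, 0), which is not an integer point.
(x_1,x_2)=(2,0): 6·2+1·0=12≤35, 5·2+5·0=10≤13, objective 18.
(x_1,x_2)=(1,1): 6·1+1·1=7≤35, 5·1+5·1=10≤13, objective 17.
(x_1,x_2)=(1,0): 6·1+1·0=6≤35, 5·1+5·0=5≤13, objective 9.
Maximum is 18 at (x_1,x_2)=(2,0).

18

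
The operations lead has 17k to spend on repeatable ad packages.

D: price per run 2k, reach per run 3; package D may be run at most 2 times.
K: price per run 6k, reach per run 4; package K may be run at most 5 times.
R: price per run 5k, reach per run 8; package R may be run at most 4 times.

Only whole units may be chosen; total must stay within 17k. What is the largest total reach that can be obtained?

27

R has the best ratio (8/5); taking only R gives at most 3×8 = 24 (stopped by the price limit).
Mixing does better — 1×D and 3×R: price 17 ≤ 17, reach 1·3 + 3·8 = 27.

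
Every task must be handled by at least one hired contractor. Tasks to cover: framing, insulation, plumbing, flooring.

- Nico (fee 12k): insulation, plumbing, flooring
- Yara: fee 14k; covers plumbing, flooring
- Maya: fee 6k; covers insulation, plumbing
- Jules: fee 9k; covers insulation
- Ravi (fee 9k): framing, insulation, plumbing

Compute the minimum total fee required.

21

The greedy cost-per-new-task heuristic would pick Maya, Ravi, and Nico for 27, but a cheaper cover exists.
Choose Nico and Ravi: together they cover framing, insulation, plumbing, flooring — every task.
Total fee: 12 + 9 = 21.
No cover costs less than 21.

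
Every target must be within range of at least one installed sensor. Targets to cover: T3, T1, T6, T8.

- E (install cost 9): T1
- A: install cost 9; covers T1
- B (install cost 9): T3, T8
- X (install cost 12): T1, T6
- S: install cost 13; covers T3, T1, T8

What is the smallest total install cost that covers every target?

The greedy cost-per-new-target heuristic would pick S and X for 25, but a cheaper cover exists.
Choose B and X: together they cover T3, T1, T6, T8 — every target.
Total install cost: 9 + 12 = 21.
No cover costs less than 21.

21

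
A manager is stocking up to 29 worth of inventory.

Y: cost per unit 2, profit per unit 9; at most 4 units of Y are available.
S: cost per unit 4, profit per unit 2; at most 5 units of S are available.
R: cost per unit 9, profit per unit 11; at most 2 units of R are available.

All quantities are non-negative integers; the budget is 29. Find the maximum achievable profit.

58

4×Y and 2×R: cost 26 ≤ 29, profit 4·9 + 2·11 = 58.
4×Y, 3×S, and 1×R: cost 29 ≤ 29, profit 4·9 + 3·2 + 1·11 = 53.
Best is 58.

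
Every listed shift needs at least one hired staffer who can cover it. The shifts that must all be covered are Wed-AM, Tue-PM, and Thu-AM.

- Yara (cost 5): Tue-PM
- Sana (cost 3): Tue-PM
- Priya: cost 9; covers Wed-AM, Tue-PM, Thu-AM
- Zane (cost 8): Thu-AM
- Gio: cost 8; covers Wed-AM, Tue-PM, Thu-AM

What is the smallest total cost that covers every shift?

This is an integer covering problem.
Gio alone covers Wed-AM, Tue-PM, Thu-AM — every shift.
Total cost: 8.
No cover costs less than 8.

8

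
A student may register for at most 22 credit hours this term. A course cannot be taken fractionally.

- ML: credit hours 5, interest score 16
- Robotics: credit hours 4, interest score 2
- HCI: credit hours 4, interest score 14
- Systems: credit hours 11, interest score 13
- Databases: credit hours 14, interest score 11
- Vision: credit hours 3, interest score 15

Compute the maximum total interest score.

47

Treat it as a binary knapsack problem.
Allowing fractional choices, the relaxed optimum would be about 56.8, but courses are indivisible.
ML + Robotics + HCI + Vision: credit hours 5 + 4 + 4 + 3 = 16 ≤ 22, interest score 16 + 2 + 14 + 15 = 47.
ML + Systems + Vision: credit hours 5 + 11 + 3 = 19 ≤ 22, interest score 16 + 13 + 15 = 44.
ML + HCI + Vision: credit hours 5 + 4 + 3 = 12 ≤ 22, interest score 16 + 14 + 15 = 45.
Best is ML, Robotics, HCI, and Vision with total interest score 47.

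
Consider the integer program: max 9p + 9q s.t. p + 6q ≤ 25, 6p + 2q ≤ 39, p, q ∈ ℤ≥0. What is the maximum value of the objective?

72

The continuous relaxation peaks at (5.41, 3.26) with value 78.09; rounding to a feasible lattice point costs some objective.
(p,q)=(5,3): 1·5+6·3=23≤25, 6·5+2·3=36≤39, objective 72.
(p,q)=(5,2): 1·5+6·2=17≤25, 6·5+2·2=34≤39, objective 63.
(p,q)=(4,3): 1·4+6·3=22≤25, 6·4+2·3=30≤39, objective 63.
(p,q)=(4,2): 1·4+6·2=16≤25, 6·4+2·2=28≤39, objective 54.
The best lattice point is (5,3), giving 72.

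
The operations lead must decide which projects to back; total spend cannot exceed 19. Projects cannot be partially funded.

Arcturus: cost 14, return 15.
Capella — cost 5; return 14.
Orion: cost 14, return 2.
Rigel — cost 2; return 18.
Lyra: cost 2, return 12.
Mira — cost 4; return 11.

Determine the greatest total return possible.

55

Arcturus + Rigel + Lyra: cost 14 + 2 + 2 = 18 ≤ 19, return 15 + 18 + 12 = 45.
Capella + Rigel + Lyra + Mira: cost 5 + 2 + 2 + 4 = 13 ≤ 19, return 14 + 18 + 12 + 11 = 55.
Best is Capella, Rigel, Lyra, and Mira with total return 55.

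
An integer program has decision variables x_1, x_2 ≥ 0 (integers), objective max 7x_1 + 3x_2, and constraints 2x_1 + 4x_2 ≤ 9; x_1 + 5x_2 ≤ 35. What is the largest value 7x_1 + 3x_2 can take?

(x_1,x_2)=(4,0): 2·4+4·0=8≤9, 1·4+5·0=4≤35, objective 28.
(x_1,x_2)=(3,0): 2·3+4·0=6≤9, 1·3+5·0=3≤35, objective 21.
The best lattice point is (4,0), giving 28.

28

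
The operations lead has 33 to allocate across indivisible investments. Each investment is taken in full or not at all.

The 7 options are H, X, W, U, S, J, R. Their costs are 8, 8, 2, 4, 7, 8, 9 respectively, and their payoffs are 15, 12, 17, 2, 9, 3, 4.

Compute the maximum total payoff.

56

Allowing fractional choices, the relaxed optimum would be about 56.8, but investments are indivisible.
H + X + W + S + J: cost 8 + 8 + 2 + 7 + 8 = 33 ≤ 33, payoff 15 + 12 + 17 + 9 + 3 = 56.
H + X + W + S: cost 8 + 8 + 2 + 7 = 25 ≤ 33, payoff 15 + 12 + 17 + 9 = 53.
H + X + W + U + S: cost 8 + 8 + 2 + 4 + 7 = 29 ≤ 33, payoff 15 + 12 + 17 + 2 + 9 = 55.
Best is H, X, W, S, and J with total payoff 56.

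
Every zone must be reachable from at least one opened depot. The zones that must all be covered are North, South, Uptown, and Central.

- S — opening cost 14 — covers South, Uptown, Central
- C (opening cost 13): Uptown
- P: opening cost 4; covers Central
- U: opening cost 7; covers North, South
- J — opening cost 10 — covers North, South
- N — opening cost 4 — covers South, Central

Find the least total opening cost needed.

21

This is a weighted set-cover instance.
Choose S and U: together they cover North, South, Uptown, Central — every zone.
Total opening cost: 14 + 7 = 21.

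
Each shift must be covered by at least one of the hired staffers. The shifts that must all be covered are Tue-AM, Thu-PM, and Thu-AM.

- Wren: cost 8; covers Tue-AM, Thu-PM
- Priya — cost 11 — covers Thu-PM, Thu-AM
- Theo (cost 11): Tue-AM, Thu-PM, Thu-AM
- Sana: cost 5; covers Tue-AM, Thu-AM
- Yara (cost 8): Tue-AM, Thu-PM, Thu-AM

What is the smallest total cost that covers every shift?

8

The greedy cost-per-new-shift heuristic would pick Sana and Wren for 13, but a cheaper cover exists.
Yara alone covers Tue-AM, Thu-PM, Thu-AM — every shift.
Total cost: 8.
No cover costs less than 8.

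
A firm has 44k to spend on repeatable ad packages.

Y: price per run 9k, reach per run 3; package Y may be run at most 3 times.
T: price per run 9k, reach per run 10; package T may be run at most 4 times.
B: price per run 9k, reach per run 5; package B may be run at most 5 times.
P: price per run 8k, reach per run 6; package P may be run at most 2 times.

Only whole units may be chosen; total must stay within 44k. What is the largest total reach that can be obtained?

This is a bounded integer knapsack.
4×T and 1×P: price 44 ≤ 44, reach 4·10 + 1·6 = 46.
3×T and 2×P: price 43 ≤ 44, reach 3·10 + 2·6 = 42.
Best is 46.

46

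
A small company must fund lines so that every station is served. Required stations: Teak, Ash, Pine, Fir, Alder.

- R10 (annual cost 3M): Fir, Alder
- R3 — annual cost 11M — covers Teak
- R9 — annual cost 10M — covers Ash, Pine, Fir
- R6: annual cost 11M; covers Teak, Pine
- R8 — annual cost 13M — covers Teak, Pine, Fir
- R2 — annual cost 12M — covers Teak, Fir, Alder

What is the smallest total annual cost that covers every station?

22

This is an integer covering problem.
Choose R9 and R2: together they cover Teak, Ash, Pine, Fir, Alder — every station.
Total annual cost: 10 + 12 = 22.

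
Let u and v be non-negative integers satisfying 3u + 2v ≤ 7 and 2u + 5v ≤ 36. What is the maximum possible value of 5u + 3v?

(u,v)=(1,2): 3·1+2·2=7≤7, 2·1+5·2=12≤36, objective 11.
(u,v)=(2,0): 3·2+2·0=6≤7, 2·2+5·0=4≤36, objective 10.
(u,v)=(0,3): 3·0+2·3=6≤7, 2·0+5·3=15≤36, objective 9.
(u,v)=(1,1): 3·1+2·1=5≤7, 2·1+5·1=7≤36, objective 8.
Maximum is 11 at (u,v)=(1,2).

11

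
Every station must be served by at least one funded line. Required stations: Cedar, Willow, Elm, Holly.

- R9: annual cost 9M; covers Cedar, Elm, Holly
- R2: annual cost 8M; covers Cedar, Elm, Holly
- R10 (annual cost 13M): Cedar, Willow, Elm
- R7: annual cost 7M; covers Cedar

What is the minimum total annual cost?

This is an integer covering problem.
Choose R2 and R10: together they cover Cedar, Willow, Elm, Holly — every station.
Total annual cost: 8 + 13 = 21.
No cover costs less than 21.

21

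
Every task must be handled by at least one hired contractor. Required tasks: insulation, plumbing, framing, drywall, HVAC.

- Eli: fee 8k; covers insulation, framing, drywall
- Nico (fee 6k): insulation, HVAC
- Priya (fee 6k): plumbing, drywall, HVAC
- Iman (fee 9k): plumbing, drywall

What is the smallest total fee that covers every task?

14

Choose Eli and Priya: together they cover insulation, plumbing, framing, drywall, HVAC — every task.
Total fee: 8 + 6 = 14.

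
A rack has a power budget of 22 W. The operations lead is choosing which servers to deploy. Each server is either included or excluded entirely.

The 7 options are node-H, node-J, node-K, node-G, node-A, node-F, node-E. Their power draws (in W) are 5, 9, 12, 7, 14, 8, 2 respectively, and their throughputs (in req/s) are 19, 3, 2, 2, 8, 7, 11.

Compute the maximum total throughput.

This is an integer program with binary decision variables.
node-H + node-G + node-F + node-E: power draw 5 + 7 + 8 + 2 = 22 ≤ 22, throughput 19 + 2 + 7 + 11 = 39.
node-H + node-F + node-E: power draw 5 + 8 + 2 = 15 ≤ 22, throughput 19 + 7 + 11 = 37.
node-H + node-A + node-E: power draw 5 + 14 + 2 = 21 ≤ 22, throughput 19 + 8 + 11 = 38.
Best is node-H, node-G, node-F, and node-E with total throughput 39.

39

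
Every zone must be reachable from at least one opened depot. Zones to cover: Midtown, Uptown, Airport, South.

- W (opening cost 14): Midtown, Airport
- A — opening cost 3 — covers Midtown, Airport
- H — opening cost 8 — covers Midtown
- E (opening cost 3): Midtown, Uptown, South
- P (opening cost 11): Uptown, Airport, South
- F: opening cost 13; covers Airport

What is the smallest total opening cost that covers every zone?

6

Choose A and E: together they cover Midtown, Uptown, Airport, South — every zone.
Total opening cost: 3 + 3 = 6.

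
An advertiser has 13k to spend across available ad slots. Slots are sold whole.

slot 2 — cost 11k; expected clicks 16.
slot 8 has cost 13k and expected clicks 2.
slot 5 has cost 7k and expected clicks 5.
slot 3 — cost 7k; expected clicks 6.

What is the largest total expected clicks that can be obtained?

slot 3: cost 7 ≤ 13, expected clicks 6.
slot 5: cost 7 ≤ 13, expected clicks 5.
slot 2: cost 11 ≤ 13, expected clicks 16.
Best is slot 2 with total expected clicks 16.

16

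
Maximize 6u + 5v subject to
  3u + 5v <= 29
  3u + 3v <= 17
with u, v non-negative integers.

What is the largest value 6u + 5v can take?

30

(u,v)=(5,0): 3·5+5·0=15≤29, 3·5+3·0=15≤17, objective 30.
(u,v)=(4,1): 3·4+5·1=17≤29, 3·4+3·1=15≤17, objective 29.
No feasible integer point exceeds 30.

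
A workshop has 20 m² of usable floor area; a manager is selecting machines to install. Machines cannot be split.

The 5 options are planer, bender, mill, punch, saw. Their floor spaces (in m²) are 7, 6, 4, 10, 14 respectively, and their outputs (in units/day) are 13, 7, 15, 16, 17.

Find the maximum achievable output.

Allowing fractional choices, the relaxed optimum would be about 42.4, but machines are indivisible.
mill + saw: floor space 4 + 14 = 18 ≤ 20, output 15 + 17 = 32.
bender + mill + punch: floor space 6 + 4 + 10 = 20 ≤ 20, output 7 + 15 + 16 = 38.
planer + bender + mill: floor space 7 + 6 + 4 = 17 ≤ 20, output 13 + 7 + 15 = 35.
Best is bender, mill, and punch with total output 38.

38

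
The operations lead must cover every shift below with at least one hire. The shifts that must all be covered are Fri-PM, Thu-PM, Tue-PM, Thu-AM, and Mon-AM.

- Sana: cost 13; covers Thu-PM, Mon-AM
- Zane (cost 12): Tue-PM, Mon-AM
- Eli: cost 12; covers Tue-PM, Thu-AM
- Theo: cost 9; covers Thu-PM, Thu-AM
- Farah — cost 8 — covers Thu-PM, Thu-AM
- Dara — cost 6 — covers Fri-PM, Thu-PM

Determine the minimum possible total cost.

Choose Zane, Farah, and Dara: together they cover Fri-PM, Thu-PM, Tue-PM, Thu-AM, Mon-AM — every shift.
Total cost: 12 + 8 + 6 = 26.
No cover costs less than 26.

26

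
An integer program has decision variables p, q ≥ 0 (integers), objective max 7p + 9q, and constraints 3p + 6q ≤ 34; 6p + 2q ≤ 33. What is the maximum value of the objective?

57

Relaxing integrality, the LP optimum is 61.83 at (p,q) = (4.33, 3.5), which is not an integer point.
(p,q)=(3,4): 3·3+6·4=33≤34, 6·3+2·4=26≤33, objective 57.
(p,q)=(4,3): 3·4+6·3=30≤34, 6·4+2·3=30≤33, objective 55.
(p,q)=(2,4): 3·2+6·4=30≤34, 6·2+2·4=20≤33, objective 50.
The best lattice point is (3,4), giving 57.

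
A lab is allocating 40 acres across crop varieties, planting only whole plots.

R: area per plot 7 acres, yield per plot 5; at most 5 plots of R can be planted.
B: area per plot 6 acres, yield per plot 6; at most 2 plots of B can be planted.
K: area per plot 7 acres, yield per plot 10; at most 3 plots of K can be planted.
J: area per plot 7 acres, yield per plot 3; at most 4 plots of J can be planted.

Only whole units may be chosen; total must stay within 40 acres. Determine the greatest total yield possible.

2×B, 3×K, and 1×J: area 40 ≤ 40, yield 2·6 + 3·10 + 1·3 = 45.
1×R, 2×B, and 3×K: area 40 ≤ 40, yield 1·5 + 2·6 + 3·10 = 47.
Best is 47.

47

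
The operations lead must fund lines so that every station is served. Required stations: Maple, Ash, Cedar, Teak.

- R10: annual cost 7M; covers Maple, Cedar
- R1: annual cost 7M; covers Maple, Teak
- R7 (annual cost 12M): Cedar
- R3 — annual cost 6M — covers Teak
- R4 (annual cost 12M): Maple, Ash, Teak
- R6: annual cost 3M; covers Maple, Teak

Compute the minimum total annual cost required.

19

The greedy cost-per-new-station heuristic would pick R6, R10, and R4 for 22, but a cheaper cover exists.
Choose R10 and R4: together they cover Maple, Ash, Cedar, Teak — every station.
Total annual cost: 7 + 12 = 19.
No cover costs less than 19.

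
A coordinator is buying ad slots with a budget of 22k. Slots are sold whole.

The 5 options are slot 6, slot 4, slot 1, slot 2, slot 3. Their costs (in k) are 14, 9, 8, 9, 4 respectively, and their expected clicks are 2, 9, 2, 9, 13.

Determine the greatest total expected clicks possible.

slot 4 + slot 2 + slot 3: cost 9 + 9 + 4 = 22 ≤ 22, expected clicks 9 + 9 + 13 = 31.
slot 4 + slot 1 + slot 3: cost 9 + 8 + 4 = 21 ≤ 22, expected clicks 9 + 2 + 13 = 24.
slot 1 + slot 2 + slot 3: cost 8 + 9 + 4 = 21 ≤ 22, expected clicks 2 + 9 + 13 = 24.
Best is slot 4, slot 2, and slot 3 with total expected clicks 31.

31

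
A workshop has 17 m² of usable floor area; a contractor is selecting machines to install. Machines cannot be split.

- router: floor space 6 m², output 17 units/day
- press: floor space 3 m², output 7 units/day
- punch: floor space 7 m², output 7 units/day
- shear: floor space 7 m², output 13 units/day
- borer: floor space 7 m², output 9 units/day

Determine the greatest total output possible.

Allowing fractional choices, the relaxed optimum would be about 38.3, but machines are indivisible.
router + press + borer: floor space 6 + 3 + 7 = 16 ≤ 17, output 17 + 7 + 9 = 33.
router + press + shear: floor space 6 + 3 + 7 = 16 ≤ 17, output 17 + 7 + 13 = 37.
router + press + punch: floor space 6 + 3 + 7 = 16 ≤ 17, output 17 + 7 + 7 = 31.
Best is router, press, and shear with total output 37.

37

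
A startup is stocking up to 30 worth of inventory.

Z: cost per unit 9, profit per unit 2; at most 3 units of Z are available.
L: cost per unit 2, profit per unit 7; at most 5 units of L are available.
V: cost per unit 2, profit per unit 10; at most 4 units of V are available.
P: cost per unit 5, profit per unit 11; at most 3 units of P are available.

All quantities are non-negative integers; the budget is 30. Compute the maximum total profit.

3×L, 4×V, and 3×P: cost 29 ≤ 30, profit 3·7 + 4·10 + 3·11 = 94.
5×L, 4×V, and 2×P: cost 28 ≤ 30, profit 5·7 + 4·10 + 2·11 = 97.
Best is 97.

97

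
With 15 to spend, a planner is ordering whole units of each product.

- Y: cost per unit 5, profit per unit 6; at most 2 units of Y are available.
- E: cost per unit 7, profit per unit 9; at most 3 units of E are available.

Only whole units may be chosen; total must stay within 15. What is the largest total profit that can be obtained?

This is a bounded integer knapsack.
1×Y and 1×E: cost 12 ≤ 15, profit 1·6 + 1·9 = 15.
2×E: cost 14 ≤ 15, profit 2·9 = 18.
Best is 18.

18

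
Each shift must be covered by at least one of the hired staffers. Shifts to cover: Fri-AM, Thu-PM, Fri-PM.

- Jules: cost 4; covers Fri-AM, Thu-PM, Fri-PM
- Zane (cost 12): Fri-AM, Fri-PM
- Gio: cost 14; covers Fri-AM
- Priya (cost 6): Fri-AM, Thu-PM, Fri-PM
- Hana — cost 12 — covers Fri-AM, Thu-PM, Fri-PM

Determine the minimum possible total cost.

4

This is a weighted set-cover instance.
Jules alone covers Fri-AM, Thu-PM, Fri-PM — every shift.
Total cost: 4.
No cover costs less than 4.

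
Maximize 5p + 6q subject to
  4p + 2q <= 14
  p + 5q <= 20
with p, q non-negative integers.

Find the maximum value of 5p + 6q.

(p,q)=(2,3): 4·2+2·3=14≤14, 1·2+5·3=17≤20, objective 28.
(p,q)=(0,4): 4·0+2·4=8≤14, 1·0+5·4=20≤20, objective 24.
(p,q)=(1,3): 4·1+2·3=10≤14, 1·1+5·3=16≤20, objective 23.
No feasible integer point exceeds 28.

28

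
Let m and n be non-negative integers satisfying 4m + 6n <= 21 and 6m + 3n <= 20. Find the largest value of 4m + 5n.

(m,n)=(2,2): 4·2+6·2=20≤21, 6·2+3·2=18≤20, objective 18.
(m,n)=(1,2): 4·1+6·2=16≤21, 6·1+3·2=12≤20, objective 14.
(m,n)=(2,1): 4·2+6·1=14≤21, 6·2+3·1=15≤20, objective 13.
No feasible integer point exceeds 18.

18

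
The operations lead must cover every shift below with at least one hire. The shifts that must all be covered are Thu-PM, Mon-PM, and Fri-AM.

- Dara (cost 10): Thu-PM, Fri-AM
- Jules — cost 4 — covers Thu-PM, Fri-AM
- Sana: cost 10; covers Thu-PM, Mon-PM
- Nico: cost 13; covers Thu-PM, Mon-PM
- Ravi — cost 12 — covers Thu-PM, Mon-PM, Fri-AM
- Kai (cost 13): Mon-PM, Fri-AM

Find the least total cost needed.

Ravi alone covers Thu-PM, Mon-PM, Fri-AM — every shift.
Total cost: 12.

12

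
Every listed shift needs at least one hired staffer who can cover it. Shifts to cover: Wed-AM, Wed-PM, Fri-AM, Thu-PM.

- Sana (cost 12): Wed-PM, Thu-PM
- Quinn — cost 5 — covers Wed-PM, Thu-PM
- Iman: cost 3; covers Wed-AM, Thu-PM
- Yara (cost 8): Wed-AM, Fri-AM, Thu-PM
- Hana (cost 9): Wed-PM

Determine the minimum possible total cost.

13

The greedy cost-per-new-shift heuristic would pick Iman, Quinn, and Yara for 16, but a cheaper cover exists.
Choose Quinn and Yara: together they cover Wed-AM, Wed-PM, Fri-AM, Thu-PM — every shift.
Total cost: 5 + 8 = 13.
No cover costs less than 13.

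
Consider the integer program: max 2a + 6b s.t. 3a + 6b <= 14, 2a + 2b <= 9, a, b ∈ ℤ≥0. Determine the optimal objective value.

The continuous relaxation peaks at (0, 2.33) with value 14.00; rounding to a feasible lattice point costs some objective.
(a,b)=(0,2) is feasible, giving 12.
(a,b)=(1,1) is feasible, giving 8.
(a,b)=(0,1) is feasible, giving 6.
The best lattice point is (0,2), giving 12.

12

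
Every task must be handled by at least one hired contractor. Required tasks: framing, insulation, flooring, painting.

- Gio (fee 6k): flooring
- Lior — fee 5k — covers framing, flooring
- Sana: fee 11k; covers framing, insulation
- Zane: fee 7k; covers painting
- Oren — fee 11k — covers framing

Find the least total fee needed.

Choose Lior, Sana, and Zane: together they cover framing, insulation, flooring, painting — every task.
Total fee: 5 + 11 + 7 = 23.
No cover costs less than 23.

23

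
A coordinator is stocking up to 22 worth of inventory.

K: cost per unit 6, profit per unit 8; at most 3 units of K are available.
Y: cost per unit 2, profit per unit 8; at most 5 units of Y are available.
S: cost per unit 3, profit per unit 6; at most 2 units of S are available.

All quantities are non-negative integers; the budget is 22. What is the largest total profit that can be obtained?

Y has the best ratio (8/2); taking only Y gives at most 5×8 = 40 (stopped by the supply cap of 5).
Mixing does better — 1×K, 5×Y, and 2×S: cost 22 ≤ 22, profit 1·8 + 5·8 + 2·6 = 60.

60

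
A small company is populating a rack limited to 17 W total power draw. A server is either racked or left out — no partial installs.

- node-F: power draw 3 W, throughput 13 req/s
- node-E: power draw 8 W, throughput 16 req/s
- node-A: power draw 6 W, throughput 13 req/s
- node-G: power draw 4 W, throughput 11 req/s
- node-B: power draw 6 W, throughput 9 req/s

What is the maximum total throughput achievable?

42

Take node-F, node-E, and node-A: power draw 3 + 8 + 6 = 17 ≤ 17, throughput 13 + 16 + 13 = 42.
No other feasible combination does better.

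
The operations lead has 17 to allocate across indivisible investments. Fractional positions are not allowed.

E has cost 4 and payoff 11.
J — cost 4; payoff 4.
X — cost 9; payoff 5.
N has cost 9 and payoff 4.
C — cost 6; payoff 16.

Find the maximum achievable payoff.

31

X + C: cost 9 + 6 = 15 ≤ 17, payoff 5 + 16 = 21.
E + J + C: cost 4 + 4 + 6 = 14 ≤ 17, payoff 11 + 4 + 16 = 31.
E + C: cost 4 + 6 = 10 ≤ 17, payoff 11 + 16 = 27.
Best is E, J, and C with total payoff 31.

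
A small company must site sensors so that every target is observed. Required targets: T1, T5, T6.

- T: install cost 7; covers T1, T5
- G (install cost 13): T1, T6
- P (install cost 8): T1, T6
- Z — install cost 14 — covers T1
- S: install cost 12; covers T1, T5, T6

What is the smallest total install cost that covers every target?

The greedy cost-per-new-target heuristic would pick T and P for 15, but a cheaper cover exists.
S alone covers T1, T5, T6 — every target.
Total install cost: 12.
No cover costs less than 12.

12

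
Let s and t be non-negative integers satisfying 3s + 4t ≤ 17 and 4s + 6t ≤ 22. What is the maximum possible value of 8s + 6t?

The continuous relaxation peaks at (5.5, 0) with value 44.00; rounding to a feasible lattice point costs some objective.
(s,t)=(5,0): 3·5+4·0=15≤17, 4·5+6·0=20≤22, objective 40.
(s,t)=(4,1): 3·4+4·1=16≤17, 4·4+6·1=22≤22, objective 38.
The best lattice point is (5,0), giving 40.

40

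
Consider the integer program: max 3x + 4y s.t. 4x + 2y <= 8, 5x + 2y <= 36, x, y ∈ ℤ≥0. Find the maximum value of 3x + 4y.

16

(x,y)=(0,4): 4·0+2·4=8≤8, 5·0+2·4=8≤36, objective 16.
(x,y)=(0,3): 4·0+2·3=6≤8, 5·0+2·3=6≤36, objective 12.
The best lattice point is (0,4), giving 16.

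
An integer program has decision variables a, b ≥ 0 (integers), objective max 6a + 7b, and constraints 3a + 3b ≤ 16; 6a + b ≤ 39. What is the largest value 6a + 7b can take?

(a,b)=(0,5) is feasible, giving 35.
(a,b)=(1,4) is feasible, giving 34.
(a,b)=(0,4) is feasible, giving 28.
No feasible integer point exceeds 35.

35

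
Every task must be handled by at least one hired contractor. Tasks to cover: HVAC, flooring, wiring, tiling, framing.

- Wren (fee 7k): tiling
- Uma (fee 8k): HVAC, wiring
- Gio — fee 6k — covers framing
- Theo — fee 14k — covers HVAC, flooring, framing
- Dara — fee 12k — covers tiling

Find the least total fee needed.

29

This is a weighted set-cover instance.
The greedy cost-per-new-task heuristic would pick Uma, Gio, Wren, and Theo for 35, but a cheaper cover exists.
Choose Wren, Uma, and Theo: together they cover HVAC, flooring, wiring, tiling, framing — every task.
Total fee: 7 + 8 + 14 = 29.
No cover costs less than 29.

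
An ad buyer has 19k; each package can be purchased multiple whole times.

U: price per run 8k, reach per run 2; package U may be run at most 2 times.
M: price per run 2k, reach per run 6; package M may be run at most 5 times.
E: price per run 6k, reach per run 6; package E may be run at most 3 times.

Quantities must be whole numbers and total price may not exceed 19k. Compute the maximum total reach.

36

5×M and 1×E: price 16 ≤ 19, reach 5·6 + 1·6 = 36.
1×U and 5×M: price 18 ≤ 19, reach 1·2 + 5·6 = 32.
Best is 36.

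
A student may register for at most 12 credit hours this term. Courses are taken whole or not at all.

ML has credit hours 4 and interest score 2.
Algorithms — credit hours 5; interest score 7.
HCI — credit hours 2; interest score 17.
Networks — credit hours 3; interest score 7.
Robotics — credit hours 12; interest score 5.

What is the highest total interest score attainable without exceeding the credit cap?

ML + HCI + Networks: credit hours 4 + 2 + 3 = 9 ≤ 12, interest score 2 + 17 + 7 = 26.
Algorithms + HCI + Networks: credit hours 5 + 2 + 3 = 10 ≤ 12, interest score 7 + 17 + 7 = 31.
ML + Algorithms + HCI: credit hours 4 + 5 + 2 = 11 ≤ 12, interest score 2 + 7 + 17 = 26.
Best is Algorithms, HCI, and Networks with total interest score 31.

31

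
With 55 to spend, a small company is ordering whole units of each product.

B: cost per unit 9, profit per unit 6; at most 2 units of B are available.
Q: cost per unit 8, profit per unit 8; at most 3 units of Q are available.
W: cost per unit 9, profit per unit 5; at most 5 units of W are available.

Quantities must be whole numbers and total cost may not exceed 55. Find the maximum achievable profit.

41

Take 2×B, 3×Q, and 1×W: cost 51 ≤ 55, profit 2·6 + 3·8 + 1·5 = 41.
Q has the best ratio (8/8) and is taken to its limit of 3; remaining capacity is filled optimally with the others.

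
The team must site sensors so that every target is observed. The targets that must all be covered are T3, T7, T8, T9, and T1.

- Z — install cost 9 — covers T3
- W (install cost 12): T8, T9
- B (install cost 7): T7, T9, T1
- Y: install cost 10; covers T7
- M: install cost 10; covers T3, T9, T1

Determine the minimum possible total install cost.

28

Choose Z, W, and B: together they cover T3, T7, T8, T9, T1 — every target.
Total install cost: 9 + 12 + 7 = 28.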